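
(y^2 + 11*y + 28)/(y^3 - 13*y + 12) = (y + 7)/(y^2 - 4*y + 3)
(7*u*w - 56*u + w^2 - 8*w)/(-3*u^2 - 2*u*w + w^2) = (-7*u*w + 56*u - w^2 + 8*w)/(3*u^2 + 2*u*w - w^2)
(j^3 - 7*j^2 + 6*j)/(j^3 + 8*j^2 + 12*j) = (j^2 - 7*j + 6)/(j^2 + 8*j + 12)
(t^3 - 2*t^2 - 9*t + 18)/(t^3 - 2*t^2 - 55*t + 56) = (t^3 - 2*t^2 - 9*t + 18)/(t^3 - 2*t^2 - 55*t + 56)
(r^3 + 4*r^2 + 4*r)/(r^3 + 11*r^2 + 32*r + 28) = r/(r + 7)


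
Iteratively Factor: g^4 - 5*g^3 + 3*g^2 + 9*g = (g - 3)*(g^3 - 2*g^2 - 3*g) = (g - 3)*(g + 1)*(g^2 - 3*g) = g*(g - 3)*(g + 1)*(g - 3)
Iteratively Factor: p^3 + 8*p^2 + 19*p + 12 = (p + 1)*(p^2 + 7*p + 12) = (p + 1)*(p + 4)*(p + 3)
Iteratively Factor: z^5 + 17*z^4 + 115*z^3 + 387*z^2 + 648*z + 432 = (z + 3)*(z^4 + 14*z^3 + 73*z^2 + 168*z + 144) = (z + 3)^2*(z^3 + 11*z^2 + 40*z + 48) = (z + 3)^2*(z + 4)*(z^2 + 7*z + 12) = (z + 3)^3*(z + 4)*(z + 4)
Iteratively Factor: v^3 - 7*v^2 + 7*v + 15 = (v + 1)*(v^2 - 8*v + 15) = (v - 3)*(v + 1)*(v - 5)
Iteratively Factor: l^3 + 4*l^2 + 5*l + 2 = (l + 1)*(l^2 + 3*l + 2) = (l + 1)^2*(l + 2)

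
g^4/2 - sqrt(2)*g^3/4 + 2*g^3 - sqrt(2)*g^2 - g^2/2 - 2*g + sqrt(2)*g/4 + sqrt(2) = (g/2 + 1/2)*(g - 1)*(g + 4)*(g - sqrt(2)/2)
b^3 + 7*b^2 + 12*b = b*(b + 3)*(b + 4)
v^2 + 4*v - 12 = (v - 2)*(v + 6)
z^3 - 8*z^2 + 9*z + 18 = (z - 6)*(z - 3)*(z + 1)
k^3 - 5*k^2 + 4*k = k*(k - 4)*(k - 1)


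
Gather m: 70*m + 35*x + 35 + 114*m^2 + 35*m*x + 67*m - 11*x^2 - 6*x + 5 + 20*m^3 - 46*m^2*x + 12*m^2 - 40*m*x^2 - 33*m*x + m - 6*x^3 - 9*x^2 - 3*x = 20*m^3 + m^2*(126 - 46*x) + m*(-40*x^2 + 2*x + 138) - 6*x^3 - 20*x^2 + 26*x + 40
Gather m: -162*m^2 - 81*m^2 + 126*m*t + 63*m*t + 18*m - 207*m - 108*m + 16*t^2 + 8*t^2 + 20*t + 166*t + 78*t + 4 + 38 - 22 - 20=-243*m^2 + m*(189*t - 297) + 24*t^2 + 264*t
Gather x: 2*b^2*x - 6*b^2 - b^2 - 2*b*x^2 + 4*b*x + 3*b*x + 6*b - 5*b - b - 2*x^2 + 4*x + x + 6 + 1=-7*b^2 + x^2*(-2*b - 2) + x*(2*b^2 + 7*b + 5) + 7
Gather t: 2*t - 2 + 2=2*t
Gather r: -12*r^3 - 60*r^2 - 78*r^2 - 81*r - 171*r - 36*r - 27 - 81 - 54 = -12*r^3 - 138*r^2 - 288*r - 162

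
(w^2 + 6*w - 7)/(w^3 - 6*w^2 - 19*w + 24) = (w + 7)/(w^2 - 5*w - 24)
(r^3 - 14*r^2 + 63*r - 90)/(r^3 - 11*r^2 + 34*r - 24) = (r^2 - 8*r + 15)/(r^2 - 5*r + 4)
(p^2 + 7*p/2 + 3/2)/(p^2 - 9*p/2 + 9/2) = (2*p^2 + 7*p + 3)/(2*p^2 - 9*p + 9)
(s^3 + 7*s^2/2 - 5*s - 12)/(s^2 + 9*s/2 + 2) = (2*s^2 - s - 6)/(2*s + 1)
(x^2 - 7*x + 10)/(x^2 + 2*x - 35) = (x - 2)/(x + 7)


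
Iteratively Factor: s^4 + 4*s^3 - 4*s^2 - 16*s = (s + 2)*(s^3 + 2*s^2 - 8*s) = (s + 2)*(s + 4)*(s^2 - 2*s) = s*(s + 2)*(s + 4)*(s - 2)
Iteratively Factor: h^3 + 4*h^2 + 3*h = (h)*(h^2 + 4*h + 3) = h*(h + 1)*(h + 3)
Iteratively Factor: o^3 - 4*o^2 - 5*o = (o + 1)*(o^2 - 5*o) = (o - 5)*(o + 1)*(o)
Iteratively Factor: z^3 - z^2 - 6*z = (z + 2)*(z^2 - 3*z) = z*(z + 2)*(z - 3)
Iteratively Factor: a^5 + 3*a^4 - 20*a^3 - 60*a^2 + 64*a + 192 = (a + 2)*(a^4 + a^3 - 22*a^2 - 16*a + 96) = (a + 2)*(a + 4)*(a^3 - 3*a^2 - 10*a + 24) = (a - 4)*(a + 2)*(a + 4)*(a^2 + a - 6) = (a - 4)*(a - 2)*(a + 2)*(a + 4)*(a + 3)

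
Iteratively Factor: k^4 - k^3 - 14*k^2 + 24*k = (k)*(k^3 - k^2 - 14*k + 24) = k*(k - 3)*(k^2 + 2*k - 8) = k*(k - 3)*(k - 2)*(k + 4)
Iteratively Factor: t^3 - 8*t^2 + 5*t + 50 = (t - 5)*(t^2 - 3*t - 10) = (t - 5)^2*(t + 2)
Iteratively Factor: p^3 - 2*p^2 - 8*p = (p)*(p^2 - 2*p - 8) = p*(p + 2)*(p - 4)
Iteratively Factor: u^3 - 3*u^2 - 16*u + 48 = (u - 4)*(u^2 + u - 12) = (u - 4)*(u - 3)*(u + 4)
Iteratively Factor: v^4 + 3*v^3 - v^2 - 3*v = (v)*(v^3 + 3*v^2 - v - 3) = v*(v + 1)*(v^2 + 2*v - 3) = v*(v - 1)*(v + 1)*(v + 3)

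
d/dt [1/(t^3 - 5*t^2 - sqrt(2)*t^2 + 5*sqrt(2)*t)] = (-3*t^2 + 2*sqrt(2)*t + 10*t - 5*sqrt(2))/(t^2*(t^2 - 5*t - sqrt(2)*t + 5*sqrt(2))^2)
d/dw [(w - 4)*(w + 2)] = 2*w - 2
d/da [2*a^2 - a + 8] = 4*a - 1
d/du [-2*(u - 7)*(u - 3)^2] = 2*(17 - 3*u)*(u - 3)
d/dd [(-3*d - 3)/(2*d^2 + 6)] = 3*(-d^2 + 2*d*(d + 1) - 3)/(2*(d^2 + 3)^2)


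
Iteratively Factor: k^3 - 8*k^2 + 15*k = (k - 5)*(k^2 - 3*k) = k*(k - 5)*(k - 3)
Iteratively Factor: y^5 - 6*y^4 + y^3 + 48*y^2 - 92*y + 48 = (y - 2)*(y^4 - 4*y^3 - 7*y^2 + 34*y - 24) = (y - 2)*(y + 3)*(y^3 - 7*y^2 + 14*y - 8) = (y - 4)*(y - 2)*(y + 3)*(y^2 - 3*y + 2) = (y - 4)*(y - 2)^2*(y + 3)*(y - 1)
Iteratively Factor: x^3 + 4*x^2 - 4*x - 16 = (x - 2)*(x^2 + 6*x + 8) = (x - 2)*(x + 4)*(x + 2)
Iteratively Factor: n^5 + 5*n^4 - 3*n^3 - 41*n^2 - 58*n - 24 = (n + 1)*(n^4 + 4*n^3 - 7*n^2 - 34*n - 24) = (n + 1)*(n + 4)*(n^3 - 7*n - 6) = (n - 3)*(n + 1)*(n + 4)*(n^2 + 3*n + 2) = (n - 3)*(n + 1)*(n + 2)*(n + 4)*(n + 1)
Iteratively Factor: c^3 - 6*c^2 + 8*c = (c - 4)*(c^2 - 2*c) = (c - 4)*(c - 2)*(c)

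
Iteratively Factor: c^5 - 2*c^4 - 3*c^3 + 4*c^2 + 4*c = (c - 2)*(c^4 - 3*c^2 - 2*c) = (c - 2)^2*(c^3 + 2*c^2 + c) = (c - 2)^2*(c + 1)*(c^2 + c) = c*(c - 2)^2*(c + 1)*(c + 1)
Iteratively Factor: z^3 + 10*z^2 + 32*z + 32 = (z + 4)*(z^2 + 6*z + 8) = (z + 2)*(z + 4)*(z + 4)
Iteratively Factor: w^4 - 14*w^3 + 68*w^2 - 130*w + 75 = (w - 5)*(w^3 - 9*w^2 + 23*w - 15) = (w - 5)*(w - 3)*(w^2 - 6*w + 5) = (w - 5)^2*(w - 3)*(w - 1)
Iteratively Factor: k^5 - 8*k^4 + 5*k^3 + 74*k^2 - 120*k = (k - 4)*(k^4 - 4*k^3 - 11*k^2 + 30*k) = (k - 5)*(k - 4)*(k^3 + k^2 - 6*k) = (k - 5)*(k - 4)*(k - 2)*(k^2 + 3*k) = (k - 5)*(k - 4)*(k - 2)*(k + 3)*(k)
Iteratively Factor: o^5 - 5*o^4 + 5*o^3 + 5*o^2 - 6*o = (o + 1)*(o^4 - 6*o^3 + 11*o^2 - 6*o) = (o - 3)*(o + 1)*(o^3 - 3*o^2 + 2*o) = (o - 3)*(o - 1)*(o + 1)*(o^2 - 2*o) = (o - 3)*(o - 2)*(o - 1)*(o + 1)*(o)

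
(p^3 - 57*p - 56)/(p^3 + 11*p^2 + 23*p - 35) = (p^2 - 7*p - 8)/(p^2 + 4*p - 5)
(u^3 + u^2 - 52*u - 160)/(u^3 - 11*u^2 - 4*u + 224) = (u + 5)/(u - 7)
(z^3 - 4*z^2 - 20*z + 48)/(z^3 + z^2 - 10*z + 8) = (z - 6)/(z - 1)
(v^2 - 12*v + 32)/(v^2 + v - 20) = (v - 8)/(v + 5)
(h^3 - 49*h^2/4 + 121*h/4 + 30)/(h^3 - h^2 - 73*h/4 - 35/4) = (4*h^2 - 29*h - 24)/(4*h^2 + 16*h + 7)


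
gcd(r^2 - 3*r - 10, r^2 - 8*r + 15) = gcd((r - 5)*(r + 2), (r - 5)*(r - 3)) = r - 5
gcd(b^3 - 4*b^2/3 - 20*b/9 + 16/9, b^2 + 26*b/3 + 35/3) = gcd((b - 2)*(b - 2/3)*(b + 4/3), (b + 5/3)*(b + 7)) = 1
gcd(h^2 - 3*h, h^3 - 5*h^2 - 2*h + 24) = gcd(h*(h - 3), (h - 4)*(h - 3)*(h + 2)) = h - 3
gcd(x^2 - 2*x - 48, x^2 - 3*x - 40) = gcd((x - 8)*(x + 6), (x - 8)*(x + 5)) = x - 8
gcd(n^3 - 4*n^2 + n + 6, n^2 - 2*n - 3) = n^2 - 2*n - 3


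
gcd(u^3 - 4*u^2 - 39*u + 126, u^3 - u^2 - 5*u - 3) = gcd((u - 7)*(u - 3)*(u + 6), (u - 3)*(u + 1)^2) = u - 3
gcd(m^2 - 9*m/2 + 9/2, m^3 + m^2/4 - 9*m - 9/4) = m - 3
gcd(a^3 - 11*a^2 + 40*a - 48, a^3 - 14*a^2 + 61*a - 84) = a^2 - 7*a + 12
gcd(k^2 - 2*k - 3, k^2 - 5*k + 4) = 1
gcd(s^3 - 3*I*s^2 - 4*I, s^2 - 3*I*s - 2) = s - 2*I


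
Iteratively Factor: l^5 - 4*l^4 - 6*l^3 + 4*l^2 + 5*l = (l - 1)*(l^4 - 3*l^3 - 9*l^2 - 5*l) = (l - 1)*(l + 1)*(l^3 - 4*l^2 - 5*l) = (l - 1)*(l + 1)^2*(l^2 - 5*l) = l*(l - 1)*(l + 1)^2*(l - 5)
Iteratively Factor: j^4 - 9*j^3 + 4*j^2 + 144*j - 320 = (j + 4)*(j^3 - 13*j^2 + 56*j - 80) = (j - 5)*(j + 4)*(j^2 - 8*j + 16) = (j - 5)*(j - 4)*(j + 4)*(j - 4)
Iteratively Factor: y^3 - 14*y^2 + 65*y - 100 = (y - 5)*(y^2 - 9*y + 20) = (y - 5)*(y - 4)*(y - 5)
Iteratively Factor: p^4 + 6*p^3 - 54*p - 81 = (p + 3)*(p^3 + 3*p^2 - 9*p - 27) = (p + 3)^2*(p^2 - 9) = (p + 3)^3*(p - 3)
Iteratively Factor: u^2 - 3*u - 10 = (u + 2)*(u - 5)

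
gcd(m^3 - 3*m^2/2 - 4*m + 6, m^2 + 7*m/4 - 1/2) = m + 2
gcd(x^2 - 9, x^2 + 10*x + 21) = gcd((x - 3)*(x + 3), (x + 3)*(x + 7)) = x + 3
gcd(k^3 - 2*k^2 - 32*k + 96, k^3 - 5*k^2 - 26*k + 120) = k - 4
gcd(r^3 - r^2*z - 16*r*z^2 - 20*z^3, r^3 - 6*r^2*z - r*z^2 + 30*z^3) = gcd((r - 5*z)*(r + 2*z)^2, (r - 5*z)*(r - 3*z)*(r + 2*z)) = -r^2 + 3*r*z + 10*z^2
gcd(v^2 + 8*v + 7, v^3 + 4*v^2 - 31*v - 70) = v + 7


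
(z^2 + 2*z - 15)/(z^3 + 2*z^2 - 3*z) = (z^2 + 2*z - 15)/(z*(z^2 + 2*z - 3))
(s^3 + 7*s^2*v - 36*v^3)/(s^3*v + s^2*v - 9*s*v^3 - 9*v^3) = (s^2 + 4*s*v - 12*v^2)/(v*(s^2 - 3*s*v + s - 3*v))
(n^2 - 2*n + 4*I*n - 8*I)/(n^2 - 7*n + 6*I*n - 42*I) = (n^2 + n*(-2 + 4*I) - 8*I)/(n^2 + n*(-7 + 6*I) - 42*I)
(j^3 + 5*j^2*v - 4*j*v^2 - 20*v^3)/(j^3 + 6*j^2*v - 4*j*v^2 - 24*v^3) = (j + 5*v)/(j + 6*v)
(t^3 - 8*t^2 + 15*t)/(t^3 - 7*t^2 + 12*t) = (t - 5)/(t - 4)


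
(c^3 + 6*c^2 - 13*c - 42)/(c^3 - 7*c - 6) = (c + 7)/(c + 1)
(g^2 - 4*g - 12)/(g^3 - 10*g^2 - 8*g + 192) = (g + 2)/(g^2 - 4*g - 32)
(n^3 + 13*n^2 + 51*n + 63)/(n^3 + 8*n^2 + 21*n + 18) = (n + 7)/(n + 2)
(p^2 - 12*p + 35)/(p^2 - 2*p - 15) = (p - 7)/(p + 3)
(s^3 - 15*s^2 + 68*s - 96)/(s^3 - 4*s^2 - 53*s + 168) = (s - 4)/(s + 7)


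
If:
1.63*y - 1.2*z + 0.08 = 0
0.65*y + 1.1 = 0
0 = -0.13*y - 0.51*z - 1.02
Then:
No Solution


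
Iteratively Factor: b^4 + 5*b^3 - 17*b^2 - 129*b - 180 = (b + 3)*(b^3 + 2*b^2 - 23*b - 60) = (b + 3)*(b + 4)*(b^2 - 2*b - 15) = (b - 5)*(b + 3)*(b + 4)*(b + 3)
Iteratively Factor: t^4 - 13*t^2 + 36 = (t + 3)*(t^3 - 3*t^2 - 4*t + 12) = (t + 2)*(t + 3)*(t^2 - 5*t + 6) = (t - 3)*(t + 2)*(t + 3)*(t - 2)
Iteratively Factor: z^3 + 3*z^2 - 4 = (z + 2)*(z^2 + z - 2) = (z - 1)*(z + 2)*(z + 2)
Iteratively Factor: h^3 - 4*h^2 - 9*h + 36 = (h - 3)*(h^2 - h - 12) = (h - 3)*(h + 3)*(h - 4)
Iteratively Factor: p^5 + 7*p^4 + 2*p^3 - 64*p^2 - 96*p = (p + 4)*(p^4 + 3*p^3 - 10*p^2 - 24*p) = (p + 4)^2*(p^3 - p^2 - 6*p) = (p + 2)*(p + 4)^2*(p^2 - 3*p) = p*(p + 2)*(p + 4)^2*(p - 3)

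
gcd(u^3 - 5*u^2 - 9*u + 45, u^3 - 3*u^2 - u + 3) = u - 3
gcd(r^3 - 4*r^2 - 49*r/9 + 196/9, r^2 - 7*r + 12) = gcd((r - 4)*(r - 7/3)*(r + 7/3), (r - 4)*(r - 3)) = r - 4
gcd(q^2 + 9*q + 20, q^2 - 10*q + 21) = 1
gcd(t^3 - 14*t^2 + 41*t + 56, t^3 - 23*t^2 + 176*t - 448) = t^2 - 15*t + 56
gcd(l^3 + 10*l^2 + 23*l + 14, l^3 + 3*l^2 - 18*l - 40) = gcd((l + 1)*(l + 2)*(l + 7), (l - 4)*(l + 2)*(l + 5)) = l + 2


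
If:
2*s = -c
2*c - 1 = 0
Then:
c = 1/2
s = -1/4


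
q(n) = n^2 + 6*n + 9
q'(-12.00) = -18.00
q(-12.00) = 81.00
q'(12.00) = 30.00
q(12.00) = 225.00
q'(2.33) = 10.66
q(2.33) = 28.41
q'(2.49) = 10.98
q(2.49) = 30.14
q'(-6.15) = -6.30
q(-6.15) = 9.92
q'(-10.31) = -14.62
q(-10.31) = 53.44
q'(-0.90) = 4.20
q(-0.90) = 4.41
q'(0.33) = 6.66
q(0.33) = 11.09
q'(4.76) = 15.52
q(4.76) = 60.22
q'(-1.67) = 2.66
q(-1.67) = 1.77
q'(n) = 2*n + 6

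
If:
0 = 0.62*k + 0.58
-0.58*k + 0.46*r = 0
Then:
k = -0.94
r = -1.18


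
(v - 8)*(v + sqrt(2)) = v^2 - 8*v + sqrt(2)*v - 8*sqrt(2)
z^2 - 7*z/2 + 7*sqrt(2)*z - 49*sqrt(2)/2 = (z - 7/2)*(z + 7*sqrt(2))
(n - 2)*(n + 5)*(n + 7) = n^3 + 10*n^2 + 11*n - 70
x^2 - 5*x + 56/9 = (x - 8/3)*(x - 7/3)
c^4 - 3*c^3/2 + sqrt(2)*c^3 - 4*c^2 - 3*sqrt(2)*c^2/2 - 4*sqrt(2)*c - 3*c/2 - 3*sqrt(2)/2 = (c - 3)*(c + 1/2)*(c + 1)*(c + sqrt(2))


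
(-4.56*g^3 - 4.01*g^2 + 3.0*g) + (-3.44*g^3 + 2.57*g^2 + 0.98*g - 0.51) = -8.0*g^3 - 1.44*g^2 + 3.98*g - 0.51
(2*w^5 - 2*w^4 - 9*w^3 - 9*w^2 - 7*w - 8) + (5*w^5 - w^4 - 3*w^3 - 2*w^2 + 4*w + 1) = 7*w^5 - 3*w^4 - 12*w^3 - 11*w^2 - 3*w - 7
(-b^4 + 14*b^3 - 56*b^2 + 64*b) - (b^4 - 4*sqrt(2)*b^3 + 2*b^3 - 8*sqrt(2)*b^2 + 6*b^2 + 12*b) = -2*b^4 + 4*sqrt(2)*b^3 + 12*b^3 - 62*b^2 + 8*sqrt(2)*b^2 + 52*b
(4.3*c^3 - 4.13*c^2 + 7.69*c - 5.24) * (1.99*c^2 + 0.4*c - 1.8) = 8.557*c^5 - 6.4987*c^4 + 5.9111*c^3 + 0.0824000000000016*c^2 - 15.938*c + 9.432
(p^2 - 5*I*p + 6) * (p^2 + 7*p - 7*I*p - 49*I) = p^4 + 7*p^3 - 12*I*p^3 - 29*p^2 - 84*I*p^2 - 203*p - 42*I*p - 294*I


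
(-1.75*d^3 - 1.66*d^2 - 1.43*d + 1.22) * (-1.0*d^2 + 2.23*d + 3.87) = 1.75*d^5 - 2.2425*d^4 - 9.0443*d^3 - 10.8331*d^2 - 2.8135*d + 4.7214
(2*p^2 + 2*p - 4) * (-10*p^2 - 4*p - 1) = -20*p^4 - 28*p^3 + 30*p^2 + 14*p + 4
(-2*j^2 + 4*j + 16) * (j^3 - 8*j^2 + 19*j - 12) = -2*j^5 + 20*j^4 - 54*j^3 - 28*j^2 + 256*j - 192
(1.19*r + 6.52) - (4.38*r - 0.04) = 6.56 - 3.19*r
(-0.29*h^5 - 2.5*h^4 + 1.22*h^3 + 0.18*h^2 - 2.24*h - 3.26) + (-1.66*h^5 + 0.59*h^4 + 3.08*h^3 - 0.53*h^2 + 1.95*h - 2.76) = -1.95*h^5 - 1.91*h^4 + 4.3*h^3 - 0.35*h^2 - 0.29*h - 6.02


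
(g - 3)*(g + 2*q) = g^2 + 2*g*q - 3*g - 6*q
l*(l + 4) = l^2 + 4*l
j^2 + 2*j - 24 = (j - 4)*(j + 6)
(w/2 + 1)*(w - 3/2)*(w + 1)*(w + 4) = w^4/2 + 11*w^3/4 + 7*w^2/4 - 13*w/2 - 6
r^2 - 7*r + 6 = (r - 6)*(r - 1)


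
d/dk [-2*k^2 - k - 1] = -4*k - 1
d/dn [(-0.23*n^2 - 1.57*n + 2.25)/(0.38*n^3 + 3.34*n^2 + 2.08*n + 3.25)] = (0.0874*n^4 + 1.1932*n^3 + 2.2004*n^2 - 16.525*n - 9.7825)/(0.1444*n^6 + 2.5384*n^5 + 12.7364*n^4 + 16.3644*n^3 + 26.0364*n^2 + 13.52*n + 10.5625)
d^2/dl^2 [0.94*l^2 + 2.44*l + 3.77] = 1.88000000000000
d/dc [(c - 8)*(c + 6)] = 2*c - 2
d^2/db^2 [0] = 0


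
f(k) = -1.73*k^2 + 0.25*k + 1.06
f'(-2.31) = 8.24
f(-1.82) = -5.13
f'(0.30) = -0.79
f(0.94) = -0.23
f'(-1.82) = 6.55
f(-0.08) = 1.03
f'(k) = 0.25 - 3.46*k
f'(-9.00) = 31.39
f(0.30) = 0.98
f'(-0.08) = 0.53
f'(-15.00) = 52.15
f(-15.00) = -391.94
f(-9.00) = -141.32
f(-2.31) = -8.75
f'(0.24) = -0.58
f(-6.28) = -68.74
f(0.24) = 1.02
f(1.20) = -1.13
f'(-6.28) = 21.98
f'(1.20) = -3.90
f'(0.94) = -3.00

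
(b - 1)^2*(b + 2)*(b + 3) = b^4 + 3*b^3 - 3*b^2 - 7*b + 6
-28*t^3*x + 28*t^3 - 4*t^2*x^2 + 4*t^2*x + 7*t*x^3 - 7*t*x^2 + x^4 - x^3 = (-2*t + x)*(2*t + x)*(7*t + x)*(x - 1)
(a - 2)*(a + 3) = a^2 + a - 6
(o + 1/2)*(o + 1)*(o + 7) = o^3 + 17*o^2/2 + 11*o + 7/2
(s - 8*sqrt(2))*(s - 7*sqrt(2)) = s^2 - 15*sqrt(2)*s + 112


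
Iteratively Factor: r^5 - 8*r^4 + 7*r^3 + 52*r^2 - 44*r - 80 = (r + 2)*(r^4 - 10*r^3 + 27*r^2 - 2*r - 40) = (r - 2)*(r + 2)*(r^3 - 8*r^2 + 11*r + 20) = (r - 2)*(r + 1)*(r + 2)*(r^2 - 9*r + 20) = (r - 4)*(r - 2)*(r + 1)*(r + 2)*(r - 5)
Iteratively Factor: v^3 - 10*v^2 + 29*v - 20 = (v - 4)*(v^2 - 6*v + 5) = (v - 5)*(v - 4)*(v - 1)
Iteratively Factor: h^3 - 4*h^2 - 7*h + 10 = (h - 1)*(h^2 - 3*h - 10) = (h - 5)*(h - 1)*(h + 2)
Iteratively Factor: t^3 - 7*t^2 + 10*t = (t - 2)*(t^2 - 5*t) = t*(t - 2)*(t - 5)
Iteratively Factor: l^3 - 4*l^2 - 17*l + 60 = (l - 3)*(l^2 - l - 20) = (l - 5)*(l - 3)*(l + 4)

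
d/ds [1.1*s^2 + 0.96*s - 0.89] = 2.2*s + 0.96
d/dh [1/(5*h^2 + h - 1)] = (-10*h - 1)/(5*h^2 + h - 1)^2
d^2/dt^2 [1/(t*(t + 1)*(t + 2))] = 2*(6*t^4 + 24*t^3 + 33*t^2 + 18*t + 4)/(t^3*(t^6 + 9*t^5 + 33*t^4 + 63*t^3 + 66*t^2 + 36*t + 8))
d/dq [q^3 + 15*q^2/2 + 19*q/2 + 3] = 3*q^2 + 15*q + 19/2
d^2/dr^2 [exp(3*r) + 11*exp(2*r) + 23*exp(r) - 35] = (9*exp(2*r) + 44*exp(r) + 23)*exp(r)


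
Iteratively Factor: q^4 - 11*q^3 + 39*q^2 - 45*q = (q)*(q^3 - 11*q^2 + 39*q - 45) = q*(q - 5)*(q^2 - 6*q + 9) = q*(q - 5)*(q - 3)*(q - 3)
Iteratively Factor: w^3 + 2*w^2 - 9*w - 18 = (w + 3)*(w^2 - w - 6) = (w - 3)*(w + 3)*(w + 2)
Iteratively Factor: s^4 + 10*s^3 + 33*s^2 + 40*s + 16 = (s + 1)*(s^3 + 9*s^2 + 24*s + 16) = (s + 1)^2*(s^2 + 8*s + 16) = (s + 1)^2*(s + 4)*(s + 4)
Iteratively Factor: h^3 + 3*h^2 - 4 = (h + 2)*(h^2 + h - 2) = (h + 2)^2*(h - 1)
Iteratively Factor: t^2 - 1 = (t + 1)*(t - 1)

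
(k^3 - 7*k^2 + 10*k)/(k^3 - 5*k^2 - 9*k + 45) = k*(k - 2)/(k^2 - 9)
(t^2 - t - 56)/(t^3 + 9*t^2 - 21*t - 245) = (t - 8)/(t^2 + 2*t - 35)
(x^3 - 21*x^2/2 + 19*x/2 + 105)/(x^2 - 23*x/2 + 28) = (2*x^3 - 21*x^2 + 19*x + 210)/(2*x^2 - 23*x + 56)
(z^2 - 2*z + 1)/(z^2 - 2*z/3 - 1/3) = 3*(z - 1)/(3*z + 1)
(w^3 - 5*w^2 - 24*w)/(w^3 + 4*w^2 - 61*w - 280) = w*(w + 3)/(w^2 + 12*w + 35)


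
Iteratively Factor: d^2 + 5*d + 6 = (d + 2)*(d + 3)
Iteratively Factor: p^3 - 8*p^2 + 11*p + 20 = (p - 4)*(p^2 - 4*p - 5) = (p - 5)*(p - 4)*(p + 1)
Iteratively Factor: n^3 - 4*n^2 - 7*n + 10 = (n + 2)*(n^2 - 6*n + 5) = (n - 5)*(n + 2)*(n - 1)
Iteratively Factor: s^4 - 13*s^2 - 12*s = (s + 1)*(s^3 - s^2 - 12*s) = s*(s + 1)*(s^2 - s - 12) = s*(s - 4)*(s + 1)*(s + 3)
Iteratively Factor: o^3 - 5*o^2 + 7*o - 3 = (o - 1)*(o^2 - 4*o + 3) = (o - 1)^2*(o - 3)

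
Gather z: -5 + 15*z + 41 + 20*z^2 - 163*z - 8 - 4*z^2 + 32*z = 16*z^2 - 116*z + 28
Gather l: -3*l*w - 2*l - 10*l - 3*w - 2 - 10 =l*(-3*w - 12) - 3*w - 12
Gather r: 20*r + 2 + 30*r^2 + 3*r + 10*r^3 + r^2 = 10*r^3 + 31*r^2 + 23*r + 2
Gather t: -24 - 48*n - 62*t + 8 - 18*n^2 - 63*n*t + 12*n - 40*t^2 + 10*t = -18*n^2 - 36*n - 40*t^2 + t*(-63*n - 52) - 16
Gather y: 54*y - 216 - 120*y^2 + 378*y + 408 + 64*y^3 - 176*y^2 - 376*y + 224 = 64*y^3 - 296*y^2 + 56*y + 416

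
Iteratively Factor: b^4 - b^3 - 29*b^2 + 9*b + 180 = (b - 5)*(b^3 + 4*b^2 - 9*b - 36) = (b - 5)*(b + 3)*(b^2 + b - 12) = (b - 5)*(b + 3)*(b + 4)*(b - 3)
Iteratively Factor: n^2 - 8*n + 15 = (n - 3)*(n - 5)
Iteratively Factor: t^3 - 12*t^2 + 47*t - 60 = (t - 4)*(t^2 - 8*t + 15) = (t - 4)*(t - 3)*(t - 5)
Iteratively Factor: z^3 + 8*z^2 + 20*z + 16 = (z + 4)*(z^2 + 4*z + 4) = (z + 2)*(z + 4)*(z + 2)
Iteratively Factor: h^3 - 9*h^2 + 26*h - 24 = (h - 4)*(h^2 - 5*h + 6) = (h - 4)*(h - 2)*(h - 3)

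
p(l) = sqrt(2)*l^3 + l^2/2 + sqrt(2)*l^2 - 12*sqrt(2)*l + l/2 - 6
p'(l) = 3*sqrt(2)*l^2 + l + 2*sqrt(2)*l - 12*sqrt(2) + 1/2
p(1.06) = -19.62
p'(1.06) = -7.65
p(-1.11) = 12.71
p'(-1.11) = -15.49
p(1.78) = -21.28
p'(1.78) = 3.79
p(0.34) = -11.32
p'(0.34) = -14.68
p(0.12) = -7.95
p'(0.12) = -15.95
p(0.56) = -14.37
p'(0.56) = -13.00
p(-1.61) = 19.58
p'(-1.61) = -11.64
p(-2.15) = 24.21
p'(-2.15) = -5.09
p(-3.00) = 22.46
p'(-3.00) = 10.23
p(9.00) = 1031.78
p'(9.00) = 361.64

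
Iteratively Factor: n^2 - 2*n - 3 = (n - 3)*(n + 1)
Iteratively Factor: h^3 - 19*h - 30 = (h + 2)*(h^2 - 2*h - 15) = (h - 5)*(h + 2)*(h + 3)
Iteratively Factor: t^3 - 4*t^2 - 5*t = (t + 1)*(t^2 - 5*t) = (t - 5)*(t + 1)*(t)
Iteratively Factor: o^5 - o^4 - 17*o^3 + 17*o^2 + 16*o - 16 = (o - 1)*(o^4 - 17*o^2 + 16) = (o - 1)^2*(o^3 + o^2 - 16*o - 16) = (o - 1)^2*(o + 4)*(o^2 - 3*o - 4) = (o - 4)*(o - 1)^2*(o + 4)*(o + 1)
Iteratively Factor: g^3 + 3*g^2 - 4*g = (g + 4)*(g^2 - g) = g*(g + 4)*(g - 1)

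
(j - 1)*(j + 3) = j^2 + 2*j - 3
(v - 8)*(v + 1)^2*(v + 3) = v^4 - 3*v^3 - 33*v^2 - 53*v - 24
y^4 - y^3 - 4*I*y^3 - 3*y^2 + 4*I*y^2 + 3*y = y*(y - 1)*(y - 3*I)*(y - I)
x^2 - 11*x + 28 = (x - 7)*(x - 4)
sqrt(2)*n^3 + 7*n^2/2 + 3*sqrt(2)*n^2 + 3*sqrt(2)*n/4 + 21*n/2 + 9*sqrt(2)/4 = (n + 3)*(n + 3*sqrt(2)/2)*(sqrt(2)*n + 1/2)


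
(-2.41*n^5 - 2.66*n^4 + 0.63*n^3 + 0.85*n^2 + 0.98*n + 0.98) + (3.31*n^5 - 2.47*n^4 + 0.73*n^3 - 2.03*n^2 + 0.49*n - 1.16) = 0.9*n^5 - 5.13*n^4 + 1.36*n^3 - 1.18*n^2 + 1.47*n - 0.18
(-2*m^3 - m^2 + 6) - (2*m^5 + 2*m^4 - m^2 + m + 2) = -2*m^5 - 2*m^4 - 2*m^3 - m + 4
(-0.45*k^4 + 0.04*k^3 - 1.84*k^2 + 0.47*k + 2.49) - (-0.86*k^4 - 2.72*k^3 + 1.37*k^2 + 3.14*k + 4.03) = 0.41*k^4 + 2.76*k^3 - 3.21*k^2 - 2.67*k - 1.54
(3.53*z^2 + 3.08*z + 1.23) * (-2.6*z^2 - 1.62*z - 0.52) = -9.178*z^4 - 13.7266*z^3 - 10.0232*z^2 - 3.5942*z - 0.6396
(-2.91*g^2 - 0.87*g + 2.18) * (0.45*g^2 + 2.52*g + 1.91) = -1.3095*g^4 - 7.7247*g^3 - 6.7695*g^2 + 3.8319*g + 4.1638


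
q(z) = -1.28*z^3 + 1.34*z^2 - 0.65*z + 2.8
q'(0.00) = -0.65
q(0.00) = 2.80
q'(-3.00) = -43.25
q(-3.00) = 51.37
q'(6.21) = -132.09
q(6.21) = -256.10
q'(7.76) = -211.09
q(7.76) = -519.68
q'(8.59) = -260.98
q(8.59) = -715.22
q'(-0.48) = -2.82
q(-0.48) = 3.56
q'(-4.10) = -76.19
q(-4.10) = 116.21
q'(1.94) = -9.90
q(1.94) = -2.76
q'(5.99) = -122.38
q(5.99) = -228.11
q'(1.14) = -2.59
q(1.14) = 1.90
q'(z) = -3.84*z^2 + 2.68*z - 0.65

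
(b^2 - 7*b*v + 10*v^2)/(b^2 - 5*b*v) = (b - 2*v)/b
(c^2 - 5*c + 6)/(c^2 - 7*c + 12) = (c - 2)/(c - 4)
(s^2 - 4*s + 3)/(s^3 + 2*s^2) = (s^2 - 4*s + 3)/(s^2*(s + 2))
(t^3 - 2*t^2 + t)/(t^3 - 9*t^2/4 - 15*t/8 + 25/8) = 8*t*(t - 1)/(8*t^2 - 10*t - 25)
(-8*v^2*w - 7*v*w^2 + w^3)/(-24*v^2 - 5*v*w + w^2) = w*(v + w)/(3*v + w)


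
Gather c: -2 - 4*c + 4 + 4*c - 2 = 0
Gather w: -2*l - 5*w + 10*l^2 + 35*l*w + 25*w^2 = 10*l^2 - 2*l + 25*w^2 + w*(35*l - 5)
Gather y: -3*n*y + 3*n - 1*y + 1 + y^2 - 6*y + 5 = 3*n + y^2 + y*(-3*n - 7) + 6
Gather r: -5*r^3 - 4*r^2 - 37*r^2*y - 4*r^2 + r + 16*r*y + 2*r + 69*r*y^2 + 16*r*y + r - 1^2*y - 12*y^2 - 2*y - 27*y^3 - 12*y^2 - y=-5*r^3 + r^2*(-37*y - 8) + r*(69*y^2 + 32*y + 4) - 27*y^3 - 24*y^2 - 4*y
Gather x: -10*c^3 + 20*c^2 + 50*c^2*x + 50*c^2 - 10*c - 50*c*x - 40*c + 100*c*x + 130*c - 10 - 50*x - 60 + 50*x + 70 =-10*c^3 + 70*c^2 + 80*c + x*(50*c^2 + 50*c)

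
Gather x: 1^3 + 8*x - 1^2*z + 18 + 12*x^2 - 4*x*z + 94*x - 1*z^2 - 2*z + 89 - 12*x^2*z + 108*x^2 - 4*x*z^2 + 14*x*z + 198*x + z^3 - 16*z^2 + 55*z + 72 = x^2*(120 - 12*z) + x*(-4*z^2 + 10*z + 300) + z^3 - 17*z^2 + 52*z + 180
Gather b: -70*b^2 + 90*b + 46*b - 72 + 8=-70*b^2 + 136*b - 64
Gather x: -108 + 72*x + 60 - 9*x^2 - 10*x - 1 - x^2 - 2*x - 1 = -10*x^2 + 60*x - 50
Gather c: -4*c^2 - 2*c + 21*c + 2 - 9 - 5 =-4*c^2 + 19*c - 12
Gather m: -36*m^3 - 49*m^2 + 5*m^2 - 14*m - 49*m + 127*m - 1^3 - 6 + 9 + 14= -36*m^3 - 44*m^2 + 64*m + 16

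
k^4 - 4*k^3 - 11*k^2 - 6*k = k*(k - 6)*(k + 1)^2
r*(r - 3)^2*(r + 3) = r^4 - 3*r^3 - 9*r^2 + 27*r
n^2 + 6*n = n*(n + 6)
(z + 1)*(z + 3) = z^2 + 4*z + 3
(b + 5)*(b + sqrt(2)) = b^2 + sqrt(2)*b + 5*b + 5*sqrt(2)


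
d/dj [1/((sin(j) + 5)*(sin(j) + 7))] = -2*(sin(j) + 6)*cos(j)/((sin(j) + 5)^2*(sin(j) + 7)^2)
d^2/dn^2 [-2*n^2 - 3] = -4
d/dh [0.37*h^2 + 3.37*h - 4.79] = 0.74*h + 3.37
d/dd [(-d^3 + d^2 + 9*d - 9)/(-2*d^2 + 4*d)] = (d^4 - 4*d^3 + 11*d^2 - 18*d + 18)/(2*d^2*(d^2 - 4*d + 4))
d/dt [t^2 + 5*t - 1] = 2*t + 5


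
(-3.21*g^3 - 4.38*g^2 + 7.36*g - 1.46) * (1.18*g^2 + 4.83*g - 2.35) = -3.7878*g^5 - 20.6727*g^4 - 4.9271*g^3 + 44.119*g^2 - 24.3478*g + 3.431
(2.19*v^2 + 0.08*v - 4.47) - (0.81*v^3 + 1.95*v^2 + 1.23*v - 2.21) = -0.81*v^3 + 0.24*v^2 - 1.15*v - 2.26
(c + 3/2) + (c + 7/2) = 2*c + 5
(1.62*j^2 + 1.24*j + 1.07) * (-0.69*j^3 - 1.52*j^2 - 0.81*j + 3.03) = -1.1178*j^5 - 3.318*j^4 - 3.9353*j^3 + 2.2778*j^2 + 2.8905*j + 3.2421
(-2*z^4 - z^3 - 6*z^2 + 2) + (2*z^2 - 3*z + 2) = -2*z^4 - z^3 - 4*z^2 - 3*z + 4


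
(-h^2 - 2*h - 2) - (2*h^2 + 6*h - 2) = -3*h^2 - 8*h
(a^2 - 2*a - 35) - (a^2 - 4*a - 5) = 2*a - 30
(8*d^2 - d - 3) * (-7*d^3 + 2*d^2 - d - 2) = -56*d^5 + 23*d^4 + 11*d^3 - 21*d^2 + 5*d + 6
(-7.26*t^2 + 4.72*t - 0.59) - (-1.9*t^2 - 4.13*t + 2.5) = -5.36*t^2 + 8.85*t - 3.09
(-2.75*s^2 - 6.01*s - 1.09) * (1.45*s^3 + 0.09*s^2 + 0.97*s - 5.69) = -3.9875*s^5 - 8.962*s^4 - 4.7889*s^3 + 9.7197*s^2 + 33.1396*s + 6.2021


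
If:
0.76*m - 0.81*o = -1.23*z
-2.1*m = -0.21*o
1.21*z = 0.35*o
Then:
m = 0.00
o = 0.00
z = 0.00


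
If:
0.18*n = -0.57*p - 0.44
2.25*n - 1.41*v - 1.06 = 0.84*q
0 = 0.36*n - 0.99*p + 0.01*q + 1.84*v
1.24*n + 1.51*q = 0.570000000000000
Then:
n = 0.23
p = -0.84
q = 0.19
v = -0.50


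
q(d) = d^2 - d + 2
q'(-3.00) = -7.00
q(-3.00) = 14.00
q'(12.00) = 23.00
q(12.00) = 134.00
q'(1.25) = 1.50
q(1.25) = 2.31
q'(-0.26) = -1.52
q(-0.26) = 2.33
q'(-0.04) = -1.08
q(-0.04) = 2.04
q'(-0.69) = -2.38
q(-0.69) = 3.17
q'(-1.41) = -3.82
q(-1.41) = 5.40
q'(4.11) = 7.22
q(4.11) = 14.78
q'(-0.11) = -1.22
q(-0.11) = 2.12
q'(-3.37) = -7.74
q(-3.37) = 16.73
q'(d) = 2*d - 1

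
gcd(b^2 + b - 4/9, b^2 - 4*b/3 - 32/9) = b + 4/3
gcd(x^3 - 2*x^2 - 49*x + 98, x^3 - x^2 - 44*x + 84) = x^2 + 5*x - 14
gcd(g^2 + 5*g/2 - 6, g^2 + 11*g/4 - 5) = g + 4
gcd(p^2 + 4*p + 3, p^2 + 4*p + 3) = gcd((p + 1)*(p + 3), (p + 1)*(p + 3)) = p^2 + 4*p + 3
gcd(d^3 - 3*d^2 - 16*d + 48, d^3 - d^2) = 1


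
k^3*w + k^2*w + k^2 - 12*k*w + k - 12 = (k - 3)*(k + 4)*(k*w + 1)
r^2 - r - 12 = (r - 4)*(r + 3)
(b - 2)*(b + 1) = b^2 - b - 2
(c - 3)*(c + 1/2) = c^2 - 5*c/2 - 3/2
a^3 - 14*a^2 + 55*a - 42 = (a - 7)*(a - 6)*(a - 1)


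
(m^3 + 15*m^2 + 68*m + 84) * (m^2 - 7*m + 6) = m^5 + 8*m^4 - 31*m^3 - 302*m^2 - 180*m + 504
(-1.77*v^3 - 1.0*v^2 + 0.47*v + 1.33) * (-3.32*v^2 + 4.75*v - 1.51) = 5.8764*v^5 - 5.0875*v^4 - 3.6377*v^3 - 0.673100000000001*v^2 + 5.6078*v - 2.0083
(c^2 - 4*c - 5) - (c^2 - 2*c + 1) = -2*c - 6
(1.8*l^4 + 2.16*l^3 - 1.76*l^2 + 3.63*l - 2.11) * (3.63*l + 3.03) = 6.534*l^5 + 13.2948*l^4 + 0.156000000000001*l^3 + 7.8441*l^2 + 3.3396*l - 6.3933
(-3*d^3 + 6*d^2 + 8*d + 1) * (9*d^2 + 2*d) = -27*d^5 + 48*d^4 + 84*d^3 + 25*d^2 + 2*d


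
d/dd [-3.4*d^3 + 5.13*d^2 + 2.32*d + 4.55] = -10.2*d^2 + 10.26*d + 2.32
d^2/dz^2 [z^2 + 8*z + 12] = 2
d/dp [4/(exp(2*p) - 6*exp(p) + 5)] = 8*(3 - exp(p))*exp(p)/(exp(2*p) - 6*exp(p) + 5)^2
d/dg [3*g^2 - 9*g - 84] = 6*g - 9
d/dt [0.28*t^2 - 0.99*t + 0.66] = 0.56*t - 0.99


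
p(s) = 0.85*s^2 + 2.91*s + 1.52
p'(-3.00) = -2.19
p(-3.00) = 0.44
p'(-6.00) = -7.29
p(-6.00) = 14.66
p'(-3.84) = -3.62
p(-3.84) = 2.88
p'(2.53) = 7.21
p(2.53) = 14.32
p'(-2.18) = -0.80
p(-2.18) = -0.78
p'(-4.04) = -3.96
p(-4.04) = 3.64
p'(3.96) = 9.64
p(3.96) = 26.37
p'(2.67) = 7.45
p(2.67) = 15.35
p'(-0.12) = 2.71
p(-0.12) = 1.18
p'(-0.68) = 1.75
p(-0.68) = -0.07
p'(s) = 1.7*s + 2.91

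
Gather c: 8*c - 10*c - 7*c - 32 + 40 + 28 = 36 - 9*c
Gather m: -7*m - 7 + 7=-7*m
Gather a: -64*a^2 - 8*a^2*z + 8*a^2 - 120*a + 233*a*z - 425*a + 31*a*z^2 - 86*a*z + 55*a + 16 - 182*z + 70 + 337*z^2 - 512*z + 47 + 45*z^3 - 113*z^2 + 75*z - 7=a^2*(-8*z - 56) + a*(31*z^2 + 147*z - 490) + 45*z^3 + 224*z^2 - 619*z + 126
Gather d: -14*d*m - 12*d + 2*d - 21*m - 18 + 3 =d*(-14*m - 10) - 21*m - 15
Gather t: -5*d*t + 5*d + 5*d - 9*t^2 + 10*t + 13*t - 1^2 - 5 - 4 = 10*d - 9*t^2 + t*(23 - 5*d) - 10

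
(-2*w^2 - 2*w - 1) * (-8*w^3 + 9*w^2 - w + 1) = 16*w^5 - 2*w^4 - 8*w^3 - 9*w^2 - w - 1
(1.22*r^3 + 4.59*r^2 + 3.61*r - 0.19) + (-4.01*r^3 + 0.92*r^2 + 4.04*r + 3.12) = -2.79*r^3 + 5.51*r^2 + 7.65*r + 2.93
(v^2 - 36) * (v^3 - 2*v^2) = v^5 - 2*v^4 - 36*v^3 + 72*v^2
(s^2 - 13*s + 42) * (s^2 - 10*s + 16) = s^4 - 23*s^3 + 188*s^2 - 628*s + 672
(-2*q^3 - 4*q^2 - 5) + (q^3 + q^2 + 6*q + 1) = -q^3 - 3*q^2 + 6*q - 4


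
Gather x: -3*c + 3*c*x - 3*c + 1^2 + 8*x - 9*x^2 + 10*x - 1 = -6*c - 9*x^2 + x*(3*c + 18)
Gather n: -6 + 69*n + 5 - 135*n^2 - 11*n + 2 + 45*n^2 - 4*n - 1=-90*n^2 + 54*n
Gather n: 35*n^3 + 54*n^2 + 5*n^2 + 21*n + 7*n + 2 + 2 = 35*n^3 + 59*n^2 + 28*n + 4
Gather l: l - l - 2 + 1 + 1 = 0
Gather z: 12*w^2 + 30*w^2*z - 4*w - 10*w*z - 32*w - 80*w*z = 12*w^2 - 36*w + z*(30*w^2 - 90*w)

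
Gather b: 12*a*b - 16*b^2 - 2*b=-16*b^2 + b*(12*a - 2)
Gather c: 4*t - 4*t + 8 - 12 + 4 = 0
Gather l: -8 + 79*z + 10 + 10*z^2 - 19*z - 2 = 10*z^2 + 60*z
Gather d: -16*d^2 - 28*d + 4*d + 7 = -16*d^2 - 24*d + 7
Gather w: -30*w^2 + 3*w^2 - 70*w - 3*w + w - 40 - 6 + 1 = -27*w^2 - 72*w - 45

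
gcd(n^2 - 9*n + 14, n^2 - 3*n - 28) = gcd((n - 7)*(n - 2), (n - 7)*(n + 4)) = n - 7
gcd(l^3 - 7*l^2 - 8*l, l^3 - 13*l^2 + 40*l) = l^2 - 8*l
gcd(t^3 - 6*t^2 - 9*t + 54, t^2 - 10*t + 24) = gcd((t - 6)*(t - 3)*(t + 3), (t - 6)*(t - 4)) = t - 6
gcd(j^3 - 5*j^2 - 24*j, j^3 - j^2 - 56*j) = j^2 - 8*j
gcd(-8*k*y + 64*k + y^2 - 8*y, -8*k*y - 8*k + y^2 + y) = -8*k + y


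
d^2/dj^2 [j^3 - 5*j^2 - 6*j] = 6*j - 10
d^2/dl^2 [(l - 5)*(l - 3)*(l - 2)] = 6*l - 20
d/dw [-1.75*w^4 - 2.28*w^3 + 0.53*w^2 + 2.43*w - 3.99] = -7.0*w^3 - 6.84*w^2 + 1.06*w + 2.43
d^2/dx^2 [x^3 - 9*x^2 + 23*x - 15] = 6*x - 18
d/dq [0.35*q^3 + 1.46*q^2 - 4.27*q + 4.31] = 1.05*q^2 + 2.92*q - 4.27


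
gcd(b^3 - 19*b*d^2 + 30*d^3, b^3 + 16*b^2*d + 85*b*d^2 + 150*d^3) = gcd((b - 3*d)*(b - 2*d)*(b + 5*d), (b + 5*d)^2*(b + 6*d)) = b + 5*d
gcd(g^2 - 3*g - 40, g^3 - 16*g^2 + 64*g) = g - 8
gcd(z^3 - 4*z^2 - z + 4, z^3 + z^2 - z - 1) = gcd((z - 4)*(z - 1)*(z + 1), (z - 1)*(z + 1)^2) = z^2 - 1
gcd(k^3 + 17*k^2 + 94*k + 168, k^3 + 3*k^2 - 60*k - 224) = k^2 + 11*k + 28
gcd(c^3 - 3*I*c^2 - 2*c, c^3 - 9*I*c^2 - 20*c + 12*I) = c^2 - 3*I*c - 2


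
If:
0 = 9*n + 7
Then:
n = -7/9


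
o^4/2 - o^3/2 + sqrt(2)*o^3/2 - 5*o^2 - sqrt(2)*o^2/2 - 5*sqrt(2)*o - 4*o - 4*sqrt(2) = (o/2 + 1)*(o - 4)*(o + 1)*(o + sqrt(2))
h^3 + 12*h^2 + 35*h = h*(h + 5)*(h + 7)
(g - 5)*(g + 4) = g^2 - g - 20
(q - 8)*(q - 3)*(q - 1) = q^3 - 12*q^2 + 35*q - 24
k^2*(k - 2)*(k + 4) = k^4 + 2*k^3 - 8*k^2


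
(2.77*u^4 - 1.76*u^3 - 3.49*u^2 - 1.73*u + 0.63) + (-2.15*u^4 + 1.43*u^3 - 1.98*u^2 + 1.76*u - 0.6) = 0.62*u^4 - 0.33*u^3 - 5.47*u^2 + 0.03*u + 0.03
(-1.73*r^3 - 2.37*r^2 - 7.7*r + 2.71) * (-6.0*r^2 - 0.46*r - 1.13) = 10.38*r^5 + 15.0158*r^4 + 49.2451*r^3 - 10.0399*r^2 + 7.4544*r - 3.0623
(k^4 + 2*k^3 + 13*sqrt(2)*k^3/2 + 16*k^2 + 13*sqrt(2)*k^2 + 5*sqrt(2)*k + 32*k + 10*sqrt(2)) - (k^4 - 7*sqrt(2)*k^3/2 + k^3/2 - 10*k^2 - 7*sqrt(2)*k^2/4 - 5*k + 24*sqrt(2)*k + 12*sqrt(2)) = 3*k^3/2 + 10*sqrt(2)*k^3 + 59*sqrt(2)*k^2/4 + 26*k^2 - 19*sqrt(2)*k + 37*k - 2*sqrt(2)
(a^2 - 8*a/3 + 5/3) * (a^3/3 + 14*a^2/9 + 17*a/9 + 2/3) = a^5/3 + 2*a^4/3 - 46*a^3/27 - 16*a^2/9 + 37*a/27 + 10/9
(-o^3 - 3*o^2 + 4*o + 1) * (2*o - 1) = -2*o^4 - 5*o^3 + 11*o^2 - 2*o - 1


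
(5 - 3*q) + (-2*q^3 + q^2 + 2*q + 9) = -2*q^3 + q^2 - q + 14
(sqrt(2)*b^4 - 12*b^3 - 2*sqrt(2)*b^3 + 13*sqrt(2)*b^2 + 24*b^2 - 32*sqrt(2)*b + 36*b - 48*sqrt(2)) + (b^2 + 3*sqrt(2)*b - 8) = sqrt(2)*b^4 - 12*b^3 - 2*sqrt(2)*b^3 + 13*sqrt(2)*b^2 + 25*b^2 - 29*sqrt(2)*b + 36*b - 48*sqrt(2) - 8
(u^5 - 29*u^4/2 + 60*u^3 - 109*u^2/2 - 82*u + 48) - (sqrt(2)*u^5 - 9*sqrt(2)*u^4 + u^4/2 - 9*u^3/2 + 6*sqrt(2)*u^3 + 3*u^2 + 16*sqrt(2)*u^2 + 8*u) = -sqrt(2)*u^5 + u^5 - 15*u^4 + 9*sqrt(2)*u^4 - 6*sqrt(2)*u^3 + 129*u^3/2 - 115*u^2/2 - 16*sqrt(2)*u^2 - 90*u + 48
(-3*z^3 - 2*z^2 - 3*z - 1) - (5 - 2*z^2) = -3*z^3 - 3*z - 6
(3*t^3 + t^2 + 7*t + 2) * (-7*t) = -21*t^4 - 7*t^3 - 49*t^2 - 14*t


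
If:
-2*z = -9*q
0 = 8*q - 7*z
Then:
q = 0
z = 0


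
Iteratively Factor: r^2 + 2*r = (r)*(r + 2)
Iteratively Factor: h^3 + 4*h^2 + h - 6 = (h - 1)*(h^2 + 5*h + 6) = (h - 1)*(h + 3)*(h + 2)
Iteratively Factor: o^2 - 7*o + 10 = (o - 2)*(o - 5)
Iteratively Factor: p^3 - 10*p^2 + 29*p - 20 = (p - 4)*(p^2 - 6*p + 5) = (p - 4)*(p - 1)*(p - 5)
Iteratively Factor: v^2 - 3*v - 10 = (v - 5)*(v + 2)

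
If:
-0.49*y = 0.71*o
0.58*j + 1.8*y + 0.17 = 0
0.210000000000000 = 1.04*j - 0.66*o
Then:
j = 0.28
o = 0.13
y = -0.19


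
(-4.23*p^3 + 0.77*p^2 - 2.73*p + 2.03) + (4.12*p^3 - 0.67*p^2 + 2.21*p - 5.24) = -0.11*p^3 + 0.1*p^2 - 0.52*p - 3.21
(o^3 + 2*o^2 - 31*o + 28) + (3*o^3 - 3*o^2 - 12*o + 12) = 4*o^3 - o^2 - 43*o + 40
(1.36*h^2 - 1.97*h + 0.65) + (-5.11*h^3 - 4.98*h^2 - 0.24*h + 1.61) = -5.11*h^3 - 3.62*h^2 - 2.21*h + 2.26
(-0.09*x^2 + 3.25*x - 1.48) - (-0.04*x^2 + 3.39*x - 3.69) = -0.05*x^2 - 0.14*x + 2.21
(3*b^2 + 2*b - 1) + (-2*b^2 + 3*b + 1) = b^2 + 5*b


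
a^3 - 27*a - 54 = (a - 6)*(a + 3)^2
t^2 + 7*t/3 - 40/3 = (t - 8/3)*(t + 5)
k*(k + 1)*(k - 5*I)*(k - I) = k^4 + k^3 - 6*I*k^3 - 5*k^2 - 6*I*k^2 - 5*k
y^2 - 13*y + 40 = (y - 8)*(y - 5)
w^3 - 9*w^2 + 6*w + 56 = (w - 7)*(w - 4)*(w + 2)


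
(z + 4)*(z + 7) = z^2 + 11*z + 28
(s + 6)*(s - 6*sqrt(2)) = s^2 - 6*sqrt(2)*s + 6*s - 36*sqrt(2)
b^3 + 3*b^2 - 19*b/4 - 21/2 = (b - 2)*(b + 3/2)*(b + 7/2)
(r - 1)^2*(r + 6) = r^3 + 4*r^2 - 11*r + 6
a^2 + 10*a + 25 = (a + 5)^2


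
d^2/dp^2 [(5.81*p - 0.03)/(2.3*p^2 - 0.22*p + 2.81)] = ((2.6944 - 80.178*p)*(2.3*p^2 - 0.22*p + 2.81) + (4.6*p - 0.22)*(5.81*p - 0.03)*(9.2*p - 0.44))/(2.3*p^2 - 0.22*p + 2.81)^3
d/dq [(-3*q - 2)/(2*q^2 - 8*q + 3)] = (6*q^2 + 8*q - 25)/(4*q^4 - 32*q^3 + 76*q^2 - 48*q + 9)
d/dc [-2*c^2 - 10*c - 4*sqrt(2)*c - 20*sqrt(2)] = -4*c - 10 - 4*sqrt(2)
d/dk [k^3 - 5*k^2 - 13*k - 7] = 3*k^2 - 10*k - 13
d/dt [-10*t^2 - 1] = -20*t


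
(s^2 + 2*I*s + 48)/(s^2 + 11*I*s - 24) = (s - 6*I)/(s + 3*I)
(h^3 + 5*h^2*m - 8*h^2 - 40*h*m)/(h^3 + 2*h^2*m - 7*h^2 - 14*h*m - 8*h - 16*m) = h*(h + 5*m)/(h^2 + 2*h*m + h + 2*m)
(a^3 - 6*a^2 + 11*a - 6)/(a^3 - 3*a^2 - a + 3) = (a - 2)/(a + 1)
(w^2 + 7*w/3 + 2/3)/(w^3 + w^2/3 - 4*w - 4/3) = 1/(w - 2)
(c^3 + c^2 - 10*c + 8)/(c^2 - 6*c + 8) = (c^2 + 3*c - 4)/(c - 4)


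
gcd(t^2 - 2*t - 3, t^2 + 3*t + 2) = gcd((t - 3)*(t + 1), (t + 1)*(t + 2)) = t + 1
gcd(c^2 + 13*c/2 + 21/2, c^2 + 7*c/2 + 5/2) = 1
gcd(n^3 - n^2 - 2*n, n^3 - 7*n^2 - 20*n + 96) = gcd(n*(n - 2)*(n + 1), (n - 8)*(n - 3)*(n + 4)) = 1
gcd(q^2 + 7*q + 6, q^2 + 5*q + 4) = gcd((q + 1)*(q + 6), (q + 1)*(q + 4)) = q + 1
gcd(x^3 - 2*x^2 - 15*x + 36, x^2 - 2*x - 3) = x - 3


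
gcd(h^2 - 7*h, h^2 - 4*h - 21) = h - 7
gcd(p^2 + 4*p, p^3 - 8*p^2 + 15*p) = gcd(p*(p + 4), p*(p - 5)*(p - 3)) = p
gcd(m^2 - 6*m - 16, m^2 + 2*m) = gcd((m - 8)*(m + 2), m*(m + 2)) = m + 2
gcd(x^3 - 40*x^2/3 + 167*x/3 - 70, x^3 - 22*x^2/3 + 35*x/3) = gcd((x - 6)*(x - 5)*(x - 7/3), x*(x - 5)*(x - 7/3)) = x^2 - 22*x/3 + 35/3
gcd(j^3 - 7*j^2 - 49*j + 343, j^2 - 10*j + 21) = j - 7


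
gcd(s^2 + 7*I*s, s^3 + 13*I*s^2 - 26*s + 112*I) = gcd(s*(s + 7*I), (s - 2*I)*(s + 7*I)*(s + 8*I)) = s + 7*I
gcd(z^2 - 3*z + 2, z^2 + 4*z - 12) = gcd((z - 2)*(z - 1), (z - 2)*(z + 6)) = z - 2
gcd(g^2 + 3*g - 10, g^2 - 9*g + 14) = g - 2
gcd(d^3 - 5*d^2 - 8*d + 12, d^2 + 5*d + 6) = d + 2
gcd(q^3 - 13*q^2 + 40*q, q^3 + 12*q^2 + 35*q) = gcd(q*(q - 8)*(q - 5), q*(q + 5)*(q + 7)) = q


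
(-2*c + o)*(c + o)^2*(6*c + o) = -12*c^4 - 20*c^3*o - 3*c^2*o^2 + 6*c*o^3 + o^4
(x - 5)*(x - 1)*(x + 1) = x^3 - 5*x^2 - x + 5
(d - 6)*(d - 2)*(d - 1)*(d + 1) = d^4 - 8*d^3 + 11*d^2 + 8*d - 12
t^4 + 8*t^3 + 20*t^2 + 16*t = t*(t + 2)^2*(t + 4)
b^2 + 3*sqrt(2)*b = b*(b + 3*sqrt(2))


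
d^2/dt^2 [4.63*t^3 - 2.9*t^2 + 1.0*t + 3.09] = 27.78*t - 5.8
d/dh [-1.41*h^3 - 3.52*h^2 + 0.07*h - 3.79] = -4.23*h^2 - 7.04*h + 0.07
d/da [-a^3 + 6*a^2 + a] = -3*a^2 + 12*a + 1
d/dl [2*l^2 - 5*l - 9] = 4*l - 5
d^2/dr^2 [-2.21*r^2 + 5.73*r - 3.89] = -4.42000000000000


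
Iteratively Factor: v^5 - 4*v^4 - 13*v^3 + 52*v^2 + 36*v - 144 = (v - 3)*(v^4 - v^3 - 16*v^2 + 4*v + 48) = (v - 4)*(v - 3)*(v^3 + 3*v^2 - 4*v - 12) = (v - 4)*(v - 3)*(v - 2)*(v^2 + 5*v + 6) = (v - 4)*(v - 3)*(v - 2)*(v + 3)*(v + 2)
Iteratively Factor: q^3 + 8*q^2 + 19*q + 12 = (q + 1)*(q^2 + 7*q + 12) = (q + 1)*(q + 4)*(q + 3)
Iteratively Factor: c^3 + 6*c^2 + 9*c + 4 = (c + 4)*(c^2 + 2*c + 1) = (c + 1)*(c + 4)*(c + 1)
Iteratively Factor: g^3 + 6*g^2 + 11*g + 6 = (g + 2)*(g^2 + 4*g + 3) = (g + 1)*(g + 2)*(g + 3)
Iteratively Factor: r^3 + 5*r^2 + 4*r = (r + 4)*(r^2 + r) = (r + 1)*(r + 4)*(r)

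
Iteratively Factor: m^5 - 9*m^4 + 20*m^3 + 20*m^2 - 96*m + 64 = (m + 2)*(m^4 - 11*m^3 + 42*m^2 - 64*m + 32) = (m - 1)*(m + 2)*(m^3 - 10*m^2 + 32*m - 32) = (m - 4)*(m - 1)*(m + 2)*(m^2 - 6*m + 8) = (m - 4)*(m - 2)*(m - 1)*(m + 2)*(m - 4)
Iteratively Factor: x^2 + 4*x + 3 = (x + 3)*(x + 1)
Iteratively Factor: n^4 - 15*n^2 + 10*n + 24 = (n + 1)*(n^3 - n^2 - 14*n + 24) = (n + 1)*(n + 4)*(n^2 - 5*n + 6) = (n - 2)*(n + 1)*(n + 4)*(n - 3)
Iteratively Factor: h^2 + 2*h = (h)*(h + 2)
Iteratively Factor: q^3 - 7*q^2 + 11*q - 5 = (q - 1)*(q^2 - 6*q + 5) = (q - 5)*(q - 1)*(q - 1)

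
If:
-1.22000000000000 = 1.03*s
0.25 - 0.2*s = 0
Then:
No Solution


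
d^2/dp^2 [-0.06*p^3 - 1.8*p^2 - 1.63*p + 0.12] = -0.36*p - 3.6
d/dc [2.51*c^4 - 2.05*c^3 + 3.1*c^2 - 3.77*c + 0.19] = 10.04*c^3 - 6.15*c^2 + 6.2*c - 3.77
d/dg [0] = 0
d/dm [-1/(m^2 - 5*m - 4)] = (2*m - 5)/(-m^2 + 5*m + 4)^2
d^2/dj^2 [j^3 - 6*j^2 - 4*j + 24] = 6*j - 12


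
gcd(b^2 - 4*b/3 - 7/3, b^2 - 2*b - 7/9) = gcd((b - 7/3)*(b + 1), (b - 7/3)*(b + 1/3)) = b - 7/3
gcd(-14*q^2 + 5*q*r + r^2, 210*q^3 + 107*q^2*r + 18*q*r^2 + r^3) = 7*q + r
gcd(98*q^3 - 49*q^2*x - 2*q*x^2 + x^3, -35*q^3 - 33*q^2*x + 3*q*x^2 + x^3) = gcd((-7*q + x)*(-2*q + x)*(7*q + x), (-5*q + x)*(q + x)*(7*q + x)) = 7*q + x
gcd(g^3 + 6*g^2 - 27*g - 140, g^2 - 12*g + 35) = g - 5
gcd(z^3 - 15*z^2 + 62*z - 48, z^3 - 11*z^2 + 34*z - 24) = z^2 - 7*z + 6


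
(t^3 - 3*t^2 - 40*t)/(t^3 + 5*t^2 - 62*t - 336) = t*(t + 5)/(t^2 + 13*t + 42)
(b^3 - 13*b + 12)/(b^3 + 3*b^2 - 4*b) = (b - 3)/b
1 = 1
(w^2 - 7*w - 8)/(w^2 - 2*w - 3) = (w - 8)/(w - 3)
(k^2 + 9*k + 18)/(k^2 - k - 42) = (k + 3)/(k - 7)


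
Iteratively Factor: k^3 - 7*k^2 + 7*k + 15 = (k + 1)*(k^2 - 8*k + 15) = (k - 3)*(k + 1)*(k - 5)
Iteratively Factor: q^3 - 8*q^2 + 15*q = (q)*(q^2 - 8*q + 15) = q*(q - 5)*(q - 3)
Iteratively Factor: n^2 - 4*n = (n)*(n - 4)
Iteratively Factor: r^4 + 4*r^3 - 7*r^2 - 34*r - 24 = (r + 1)*(r^3 + 3*r^2 - 10*r - 24) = (r - 3)*(r + 1)*(r^2 + 6*r + 8) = (r - 3)*(r + 1)*(r + 2)*(r + 4)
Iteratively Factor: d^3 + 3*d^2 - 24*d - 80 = (d - 5)*(d^2 + 8*d + 16) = (d - 5)*(d + 4)*(d + 4)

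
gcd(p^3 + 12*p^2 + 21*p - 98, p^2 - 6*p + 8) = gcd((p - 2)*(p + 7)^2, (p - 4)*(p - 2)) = p - 2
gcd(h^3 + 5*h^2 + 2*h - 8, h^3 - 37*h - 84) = h + 4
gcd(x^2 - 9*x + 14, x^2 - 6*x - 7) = x - 7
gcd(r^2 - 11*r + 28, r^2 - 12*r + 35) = r - 7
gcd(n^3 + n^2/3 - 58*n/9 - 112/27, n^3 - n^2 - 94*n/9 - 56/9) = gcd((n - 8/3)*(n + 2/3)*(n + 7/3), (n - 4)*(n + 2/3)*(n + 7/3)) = n^2 + 3*n + 14/9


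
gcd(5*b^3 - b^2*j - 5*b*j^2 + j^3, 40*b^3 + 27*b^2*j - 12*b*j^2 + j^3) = 5*b^2 + 4*b*j - j^2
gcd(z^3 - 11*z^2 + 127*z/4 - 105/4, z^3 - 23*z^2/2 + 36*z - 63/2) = z^2 - 17*z/2 + 21/2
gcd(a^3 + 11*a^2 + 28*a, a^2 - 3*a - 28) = a + 4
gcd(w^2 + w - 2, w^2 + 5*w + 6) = w + 2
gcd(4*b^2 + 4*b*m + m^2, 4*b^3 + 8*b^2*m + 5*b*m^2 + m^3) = 4*b^2 + 4*b*m + m^2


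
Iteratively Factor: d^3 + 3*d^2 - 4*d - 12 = (d + 2)*(d^2 + d - 6) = (d - 2)*(d + 2)*(d + 3)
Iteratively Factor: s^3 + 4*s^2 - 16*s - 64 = (s + 4)*(s^2 - 16) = (s - 4)*(s + 4)*(s + 4)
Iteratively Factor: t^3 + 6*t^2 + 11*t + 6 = (t + 3)*(t^2 + 3*t + 2) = (t + 1)*(t + 3)*(t + 2)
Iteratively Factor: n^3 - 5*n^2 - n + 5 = (n + 1)*(n^2 - 6*n + 5) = (n - 5)*(n + 1)*(n - 1)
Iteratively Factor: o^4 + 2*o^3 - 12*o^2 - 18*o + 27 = (o + 3)*(o^3 - o^2 - 9*o + 9) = (o + 3)^2*(o^2 - 4*o + 3) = (o - 3)*(o + 3)^2*(o - 1)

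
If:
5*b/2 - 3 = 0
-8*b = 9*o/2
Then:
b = 6/5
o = -32/15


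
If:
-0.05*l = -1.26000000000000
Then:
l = 25.20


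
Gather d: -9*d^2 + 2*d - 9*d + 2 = -9*d^2 - 7*d + 2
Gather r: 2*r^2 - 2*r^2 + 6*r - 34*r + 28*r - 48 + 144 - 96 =0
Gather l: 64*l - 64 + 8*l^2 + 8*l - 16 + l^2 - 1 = 9*l^2 + 72*l - 81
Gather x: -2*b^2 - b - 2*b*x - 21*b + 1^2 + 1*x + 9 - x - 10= -2*b^2 - 2*b*x - 22*b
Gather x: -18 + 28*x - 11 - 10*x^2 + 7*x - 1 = -10*x^2 + 35*x - 30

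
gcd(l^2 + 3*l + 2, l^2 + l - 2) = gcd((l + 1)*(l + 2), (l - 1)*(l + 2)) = l + 2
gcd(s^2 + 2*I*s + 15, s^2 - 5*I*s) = 1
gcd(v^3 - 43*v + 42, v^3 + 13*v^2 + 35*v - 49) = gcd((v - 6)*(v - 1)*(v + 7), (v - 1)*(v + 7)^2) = v^2 + 6*v - 7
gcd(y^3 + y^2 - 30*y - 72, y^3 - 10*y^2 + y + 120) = y + 3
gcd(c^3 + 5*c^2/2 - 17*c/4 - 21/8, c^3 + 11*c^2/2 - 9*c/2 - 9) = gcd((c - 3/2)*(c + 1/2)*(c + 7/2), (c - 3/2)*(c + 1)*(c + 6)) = c - 3/2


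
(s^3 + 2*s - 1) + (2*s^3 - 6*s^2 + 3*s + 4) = 3*s^3 - 6*s^2 + 5*s + 3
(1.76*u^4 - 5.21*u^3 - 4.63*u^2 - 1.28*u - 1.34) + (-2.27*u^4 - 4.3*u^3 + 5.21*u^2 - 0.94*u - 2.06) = -0.51*u^4 - 9.51*u^3 + 0.58*u^2 - 2.22*u - 3.4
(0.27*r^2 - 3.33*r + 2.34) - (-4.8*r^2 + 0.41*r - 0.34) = 5.07*r^2 - 3.74*r + 2.68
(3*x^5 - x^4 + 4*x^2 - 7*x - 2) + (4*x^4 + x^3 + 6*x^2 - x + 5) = 3*x^5 + 3*x^4 + x^3 + 10*x^2 - 8*x + 3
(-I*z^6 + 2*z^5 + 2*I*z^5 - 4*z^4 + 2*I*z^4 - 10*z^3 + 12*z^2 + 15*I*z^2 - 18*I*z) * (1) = -I*z^6 + 2*z^5 + 2*I*z^5 - 4*z^4 + 2*I*z^4 - 10*z^3 + 12*z^2 + 15*I*z^2 - 18*I*z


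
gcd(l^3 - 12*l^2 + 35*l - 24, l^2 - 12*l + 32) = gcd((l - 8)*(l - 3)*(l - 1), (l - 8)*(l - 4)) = l - 8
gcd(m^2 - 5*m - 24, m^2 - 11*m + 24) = m - 8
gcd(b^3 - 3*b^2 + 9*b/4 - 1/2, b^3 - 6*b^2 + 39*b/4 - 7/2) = b^2 - 5*b/2 + 1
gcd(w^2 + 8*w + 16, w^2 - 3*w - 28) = w + 4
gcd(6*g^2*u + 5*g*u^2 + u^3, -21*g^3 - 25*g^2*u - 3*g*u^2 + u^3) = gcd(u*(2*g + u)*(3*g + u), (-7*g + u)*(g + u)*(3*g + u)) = 3*g + u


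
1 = 1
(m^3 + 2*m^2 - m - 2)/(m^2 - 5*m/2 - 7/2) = 2*(m^2 + m - 2)/(2*m - 7)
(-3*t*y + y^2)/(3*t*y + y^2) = (-3*t + y)/(3*t + y)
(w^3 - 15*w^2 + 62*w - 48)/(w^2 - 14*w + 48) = w - 1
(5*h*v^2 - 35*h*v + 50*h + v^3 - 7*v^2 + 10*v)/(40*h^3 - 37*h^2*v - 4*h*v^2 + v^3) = (v^2 - 7*v + 10)/(8*h^2 - 9*h*v + v^2)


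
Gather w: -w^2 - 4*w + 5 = -w^2 - 4*w + 5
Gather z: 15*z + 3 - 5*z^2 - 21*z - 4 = -5*z^2 - 6*z - 1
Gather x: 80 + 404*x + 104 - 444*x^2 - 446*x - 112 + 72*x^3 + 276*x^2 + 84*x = 72*x^3 - 168*x^2 + 42*x + 72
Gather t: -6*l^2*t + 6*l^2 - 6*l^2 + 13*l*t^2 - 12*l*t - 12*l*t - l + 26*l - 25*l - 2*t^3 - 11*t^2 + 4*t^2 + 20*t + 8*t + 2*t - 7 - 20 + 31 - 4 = -2*t^3 + t^2*(13*l - 7) + t*(-6*l^2 - 24*l + 30)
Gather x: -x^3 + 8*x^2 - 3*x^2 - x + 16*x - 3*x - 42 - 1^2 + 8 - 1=-x^3 + 5*x^2 + 12*x - 36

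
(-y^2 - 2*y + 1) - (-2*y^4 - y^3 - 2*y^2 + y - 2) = 2*y^4 + y^3 + y^2 - 3*y + 3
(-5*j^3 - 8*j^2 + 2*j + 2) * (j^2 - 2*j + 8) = -5*j^5 + 2*j^4 - 22*j^3 - 66*j^2 + 12*j + 16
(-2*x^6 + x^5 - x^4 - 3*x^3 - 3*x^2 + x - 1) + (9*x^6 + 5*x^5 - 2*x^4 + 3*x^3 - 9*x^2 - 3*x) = 7*x^6 + 6*x^5 - 3*x^4 - 12*x^2 - 2*x - 1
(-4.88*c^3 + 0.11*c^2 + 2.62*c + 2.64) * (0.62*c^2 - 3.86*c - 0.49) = -3.0256*c^5 + 18.905*c^4 + 3.591*c^3 - 8.5303*c^2 - 11.4742*c - 1.2936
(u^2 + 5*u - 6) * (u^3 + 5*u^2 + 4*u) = u^5 + 10*u^4 + 23*u^3 - 10*u^2 - 24*u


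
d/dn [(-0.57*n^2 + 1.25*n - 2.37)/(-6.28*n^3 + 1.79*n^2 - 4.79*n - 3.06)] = (-3.5796*n^4 + 15.7*n^3 - 44.158*n^2 + 11.973*n - 15.1773)/(39.4384*n^6 - 22.4824*n^5 + 63.3665*n^4 + 21.2854*n^3 + 11.9893*n^2 + 29.3148*n + 9.3636)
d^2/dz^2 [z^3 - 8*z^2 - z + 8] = 6*z - 16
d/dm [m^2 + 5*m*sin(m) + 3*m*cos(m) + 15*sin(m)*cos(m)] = -3*m*sin(m) + 5*m*cos(m) + 2*m + 5*sin(m) + 3*cos(m) + 15*cos(2*m)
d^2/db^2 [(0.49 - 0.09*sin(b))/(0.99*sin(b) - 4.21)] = (-0.105138*sin(b)^2 - 0.447102*sin(b) + 0.210276)/(0.970299*sin(b)^3 - 12.378663*sin(b)^2 + 52.640577*sin(b) - 74.618461)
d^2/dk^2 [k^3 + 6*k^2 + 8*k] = 6*k + 12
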